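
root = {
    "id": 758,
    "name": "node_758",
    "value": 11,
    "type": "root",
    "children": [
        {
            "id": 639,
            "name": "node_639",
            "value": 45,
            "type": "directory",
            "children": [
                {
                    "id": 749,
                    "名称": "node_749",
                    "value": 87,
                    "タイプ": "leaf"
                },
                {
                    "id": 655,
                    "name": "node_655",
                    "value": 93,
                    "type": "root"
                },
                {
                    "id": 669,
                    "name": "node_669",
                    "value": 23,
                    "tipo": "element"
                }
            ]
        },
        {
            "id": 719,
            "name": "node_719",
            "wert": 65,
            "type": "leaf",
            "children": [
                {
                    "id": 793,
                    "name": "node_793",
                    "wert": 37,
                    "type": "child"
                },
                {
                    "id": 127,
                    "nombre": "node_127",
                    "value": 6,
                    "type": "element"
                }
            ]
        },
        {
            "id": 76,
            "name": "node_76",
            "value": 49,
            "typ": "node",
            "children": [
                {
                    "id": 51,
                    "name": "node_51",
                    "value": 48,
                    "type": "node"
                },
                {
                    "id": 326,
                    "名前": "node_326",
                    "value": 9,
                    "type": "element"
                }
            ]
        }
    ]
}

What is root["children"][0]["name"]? "node_639"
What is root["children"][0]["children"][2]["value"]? 23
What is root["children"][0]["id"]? 639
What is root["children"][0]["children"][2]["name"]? "node_669"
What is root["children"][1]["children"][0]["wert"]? 37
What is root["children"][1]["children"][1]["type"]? "element"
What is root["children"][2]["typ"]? "node"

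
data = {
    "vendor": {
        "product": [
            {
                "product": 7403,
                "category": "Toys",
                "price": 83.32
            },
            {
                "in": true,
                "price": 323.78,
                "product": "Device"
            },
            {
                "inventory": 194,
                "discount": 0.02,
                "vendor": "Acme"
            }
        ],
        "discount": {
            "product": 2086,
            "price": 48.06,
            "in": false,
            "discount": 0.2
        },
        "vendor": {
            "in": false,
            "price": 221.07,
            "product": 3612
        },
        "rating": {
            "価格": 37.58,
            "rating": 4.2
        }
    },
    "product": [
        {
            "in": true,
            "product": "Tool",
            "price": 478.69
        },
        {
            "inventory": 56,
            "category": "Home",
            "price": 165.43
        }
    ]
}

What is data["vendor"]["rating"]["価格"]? 37.58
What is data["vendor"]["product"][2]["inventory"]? 194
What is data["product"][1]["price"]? 165.43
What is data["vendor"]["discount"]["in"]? False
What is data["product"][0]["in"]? True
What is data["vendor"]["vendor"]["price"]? 221.07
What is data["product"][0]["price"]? 478.69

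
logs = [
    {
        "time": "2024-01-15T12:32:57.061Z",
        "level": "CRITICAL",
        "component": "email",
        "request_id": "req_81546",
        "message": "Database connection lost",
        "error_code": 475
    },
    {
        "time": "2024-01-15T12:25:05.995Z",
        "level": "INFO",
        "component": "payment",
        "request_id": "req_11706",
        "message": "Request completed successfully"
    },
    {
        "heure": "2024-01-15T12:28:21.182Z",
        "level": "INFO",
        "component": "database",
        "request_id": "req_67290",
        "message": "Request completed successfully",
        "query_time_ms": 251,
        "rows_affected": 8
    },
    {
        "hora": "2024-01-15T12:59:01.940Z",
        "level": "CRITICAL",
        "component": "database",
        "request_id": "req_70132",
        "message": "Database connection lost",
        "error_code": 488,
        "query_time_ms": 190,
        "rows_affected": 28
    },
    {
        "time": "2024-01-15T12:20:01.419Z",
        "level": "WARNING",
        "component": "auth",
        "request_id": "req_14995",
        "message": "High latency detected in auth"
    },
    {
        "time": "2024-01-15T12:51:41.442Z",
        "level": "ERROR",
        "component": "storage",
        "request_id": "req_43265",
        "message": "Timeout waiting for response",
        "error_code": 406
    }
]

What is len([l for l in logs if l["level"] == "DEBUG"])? 0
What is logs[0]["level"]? "CRITICAL"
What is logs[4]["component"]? "auth"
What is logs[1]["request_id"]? "req_11706"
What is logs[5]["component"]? "storage"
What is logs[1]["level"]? "INFO"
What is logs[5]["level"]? "ERROR"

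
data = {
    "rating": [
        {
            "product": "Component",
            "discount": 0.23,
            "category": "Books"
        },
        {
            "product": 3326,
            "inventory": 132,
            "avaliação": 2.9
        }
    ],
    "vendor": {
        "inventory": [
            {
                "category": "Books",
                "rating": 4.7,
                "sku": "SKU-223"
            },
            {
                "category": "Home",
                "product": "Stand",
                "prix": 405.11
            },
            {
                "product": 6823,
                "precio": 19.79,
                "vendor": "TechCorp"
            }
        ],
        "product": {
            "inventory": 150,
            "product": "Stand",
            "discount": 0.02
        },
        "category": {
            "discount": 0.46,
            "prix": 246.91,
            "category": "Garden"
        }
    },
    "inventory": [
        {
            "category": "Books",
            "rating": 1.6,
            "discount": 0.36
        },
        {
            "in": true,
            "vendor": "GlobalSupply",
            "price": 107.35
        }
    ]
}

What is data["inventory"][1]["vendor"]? "GlobalSupply"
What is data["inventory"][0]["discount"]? 0.36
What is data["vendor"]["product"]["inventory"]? 150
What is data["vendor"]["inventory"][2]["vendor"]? "TechCorp"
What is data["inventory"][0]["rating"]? 1.6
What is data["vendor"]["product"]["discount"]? 0.02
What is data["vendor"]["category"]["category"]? "Garden"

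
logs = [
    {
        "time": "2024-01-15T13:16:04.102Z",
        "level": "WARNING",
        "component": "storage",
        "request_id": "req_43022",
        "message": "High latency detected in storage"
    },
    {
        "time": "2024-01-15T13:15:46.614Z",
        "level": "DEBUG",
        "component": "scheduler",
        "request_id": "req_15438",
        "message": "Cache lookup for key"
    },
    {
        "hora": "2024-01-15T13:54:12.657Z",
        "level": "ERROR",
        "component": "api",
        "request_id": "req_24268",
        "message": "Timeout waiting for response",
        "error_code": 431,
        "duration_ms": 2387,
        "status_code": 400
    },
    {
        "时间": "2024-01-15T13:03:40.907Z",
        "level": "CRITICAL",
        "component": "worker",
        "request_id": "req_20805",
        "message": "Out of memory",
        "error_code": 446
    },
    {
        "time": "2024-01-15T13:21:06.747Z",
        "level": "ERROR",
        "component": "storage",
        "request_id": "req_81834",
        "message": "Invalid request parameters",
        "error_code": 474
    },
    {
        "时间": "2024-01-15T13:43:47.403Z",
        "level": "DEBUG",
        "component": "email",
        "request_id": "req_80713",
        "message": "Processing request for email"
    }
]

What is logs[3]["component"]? "worker"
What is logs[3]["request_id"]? "req_20805"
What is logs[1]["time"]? "2024-01-15T13:15:46.614Z"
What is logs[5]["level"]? "DEBUG"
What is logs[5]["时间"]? "2024-01-15T13:43:47.403Z"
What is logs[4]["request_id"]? "req_81834"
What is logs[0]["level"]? "WARNING"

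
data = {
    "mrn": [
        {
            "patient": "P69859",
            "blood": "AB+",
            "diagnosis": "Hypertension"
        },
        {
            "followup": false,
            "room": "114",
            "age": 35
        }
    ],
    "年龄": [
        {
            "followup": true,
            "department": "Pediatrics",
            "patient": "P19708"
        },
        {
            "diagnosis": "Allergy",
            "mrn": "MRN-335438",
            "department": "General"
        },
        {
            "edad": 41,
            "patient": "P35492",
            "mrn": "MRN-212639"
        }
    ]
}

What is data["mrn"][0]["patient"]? "P69859"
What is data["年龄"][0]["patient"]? "P19708"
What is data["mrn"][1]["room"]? "114"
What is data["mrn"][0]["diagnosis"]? "Hypertension"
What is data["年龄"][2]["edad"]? 41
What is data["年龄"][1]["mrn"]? "MRN-335438"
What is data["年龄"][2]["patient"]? "P35492"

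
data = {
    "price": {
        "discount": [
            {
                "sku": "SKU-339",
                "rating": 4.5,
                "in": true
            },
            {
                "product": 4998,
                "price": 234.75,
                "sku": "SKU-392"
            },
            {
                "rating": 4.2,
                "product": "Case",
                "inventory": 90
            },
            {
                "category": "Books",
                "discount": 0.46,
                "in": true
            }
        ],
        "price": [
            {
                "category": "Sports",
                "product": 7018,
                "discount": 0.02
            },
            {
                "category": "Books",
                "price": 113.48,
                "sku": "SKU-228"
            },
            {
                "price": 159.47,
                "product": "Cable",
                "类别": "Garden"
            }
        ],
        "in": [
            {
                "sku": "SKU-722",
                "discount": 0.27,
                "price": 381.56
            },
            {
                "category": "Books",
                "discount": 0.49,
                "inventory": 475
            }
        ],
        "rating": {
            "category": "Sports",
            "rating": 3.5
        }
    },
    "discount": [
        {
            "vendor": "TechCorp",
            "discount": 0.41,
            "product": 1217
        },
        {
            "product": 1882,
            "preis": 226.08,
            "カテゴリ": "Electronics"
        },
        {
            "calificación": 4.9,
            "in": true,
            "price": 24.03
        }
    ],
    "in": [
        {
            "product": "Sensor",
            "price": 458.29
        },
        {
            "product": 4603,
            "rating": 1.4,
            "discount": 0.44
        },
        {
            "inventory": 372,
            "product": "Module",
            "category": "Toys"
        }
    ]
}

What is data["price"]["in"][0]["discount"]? 0.27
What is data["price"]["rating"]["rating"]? 3.5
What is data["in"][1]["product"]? 4603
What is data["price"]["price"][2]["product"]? "Cable"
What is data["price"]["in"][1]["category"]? "Books"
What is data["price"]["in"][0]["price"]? 381.56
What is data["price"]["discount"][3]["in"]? True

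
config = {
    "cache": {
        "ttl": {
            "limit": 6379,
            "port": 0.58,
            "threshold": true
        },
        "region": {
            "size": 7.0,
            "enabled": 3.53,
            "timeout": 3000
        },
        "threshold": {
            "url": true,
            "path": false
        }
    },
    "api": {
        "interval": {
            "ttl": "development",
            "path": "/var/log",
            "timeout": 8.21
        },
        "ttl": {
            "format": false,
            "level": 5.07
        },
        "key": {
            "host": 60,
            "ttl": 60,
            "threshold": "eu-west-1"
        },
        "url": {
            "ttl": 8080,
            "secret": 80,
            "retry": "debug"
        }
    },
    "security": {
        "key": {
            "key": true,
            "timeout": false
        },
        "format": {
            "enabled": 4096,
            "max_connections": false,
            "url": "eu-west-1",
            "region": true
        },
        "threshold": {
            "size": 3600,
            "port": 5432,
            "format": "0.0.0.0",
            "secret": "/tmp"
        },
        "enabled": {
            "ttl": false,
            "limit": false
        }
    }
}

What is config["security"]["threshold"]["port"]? 5432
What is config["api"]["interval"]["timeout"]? 8.21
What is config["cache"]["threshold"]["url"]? True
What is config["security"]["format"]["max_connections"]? False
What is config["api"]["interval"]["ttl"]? "development"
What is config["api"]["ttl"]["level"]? 5.07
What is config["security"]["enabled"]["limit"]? False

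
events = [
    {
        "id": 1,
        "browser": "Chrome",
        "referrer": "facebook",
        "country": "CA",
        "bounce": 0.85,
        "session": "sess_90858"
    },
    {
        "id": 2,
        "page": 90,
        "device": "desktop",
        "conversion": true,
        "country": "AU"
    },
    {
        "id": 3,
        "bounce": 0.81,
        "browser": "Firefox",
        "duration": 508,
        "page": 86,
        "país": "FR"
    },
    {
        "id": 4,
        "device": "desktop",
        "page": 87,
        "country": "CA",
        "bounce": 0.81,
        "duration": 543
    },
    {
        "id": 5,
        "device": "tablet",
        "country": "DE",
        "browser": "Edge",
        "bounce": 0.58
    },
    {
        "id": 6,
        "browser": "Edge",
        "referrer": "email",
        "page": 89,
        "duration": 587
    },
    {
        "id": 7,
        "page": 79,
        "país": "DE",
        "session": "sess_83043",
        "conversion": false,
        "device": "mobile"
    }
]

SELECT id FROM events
[1, 2, 3, 4, 5, 6, 7]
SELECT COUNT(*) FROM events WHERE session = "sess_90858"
1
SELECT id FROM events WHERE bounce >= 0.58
[1, 3, 4, 5]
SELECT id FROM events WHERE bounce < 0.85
[3, 4, 5]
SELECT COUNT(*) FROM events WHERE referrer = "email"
1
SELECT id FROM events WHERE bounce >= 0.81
[1, 3, 4]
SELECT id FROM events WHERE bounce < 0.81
[5]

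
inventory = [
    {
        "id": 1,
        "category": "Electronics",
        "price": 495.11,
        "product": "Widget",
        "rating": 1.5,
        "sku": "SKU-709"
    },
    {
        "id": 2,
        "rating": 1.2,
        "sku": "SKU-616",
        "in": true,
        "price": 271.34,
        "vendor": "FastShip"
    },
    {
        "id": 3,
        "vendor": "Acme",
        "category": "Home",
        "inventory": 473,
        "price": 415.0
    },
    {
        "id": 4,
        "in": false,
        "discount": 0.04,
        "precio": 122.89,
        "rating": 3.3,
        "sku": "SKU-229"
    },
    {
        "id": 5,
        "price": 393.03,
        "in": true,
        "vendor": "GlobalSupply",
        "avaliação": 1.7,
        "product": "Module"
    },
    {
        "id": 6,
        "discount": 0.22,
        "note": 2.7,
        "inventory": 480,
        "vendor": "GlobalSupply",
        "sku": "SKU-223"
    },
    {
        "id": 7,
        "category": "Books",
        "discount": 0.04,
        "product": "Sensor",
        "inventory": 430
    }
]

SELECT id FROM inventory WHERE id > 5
[6, 7]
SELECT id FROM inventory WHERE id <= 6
[1, 2, 3, 4, 5, 6]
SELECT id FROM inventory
[1, 2, 3, 4, 5, 6, 7]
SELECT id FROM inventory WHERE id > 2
[3, 4, 5, 6, 7]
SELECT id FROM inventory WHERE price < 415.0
[2, 5]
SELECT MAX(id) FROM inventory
7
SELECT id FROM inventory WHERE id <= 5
[1, 2, 3, 4, 5]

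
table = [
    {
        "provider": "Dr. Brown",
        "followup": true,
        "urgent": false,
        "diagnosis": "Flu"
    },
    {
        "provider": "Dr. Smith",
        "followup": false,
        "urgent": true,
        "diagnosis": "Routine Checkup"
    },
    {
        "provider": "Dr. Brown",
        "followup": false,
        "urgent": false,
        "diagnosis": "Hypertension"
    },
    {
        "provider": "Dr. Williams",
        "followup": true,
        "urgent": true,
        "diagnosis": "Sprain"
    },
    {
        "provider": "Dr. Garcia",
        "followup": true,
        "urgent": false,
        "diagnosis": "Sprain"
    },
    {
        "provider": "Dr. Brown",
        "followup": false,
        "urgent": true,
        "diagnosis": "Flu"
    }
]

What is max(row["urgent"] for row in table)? True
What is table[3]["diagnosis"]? "Sprain"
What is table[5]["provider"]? "Dr. Brown"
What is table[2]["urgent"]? False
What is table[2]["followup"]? False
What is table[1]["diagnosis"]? "Routine Checkup"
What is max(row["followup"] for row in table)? True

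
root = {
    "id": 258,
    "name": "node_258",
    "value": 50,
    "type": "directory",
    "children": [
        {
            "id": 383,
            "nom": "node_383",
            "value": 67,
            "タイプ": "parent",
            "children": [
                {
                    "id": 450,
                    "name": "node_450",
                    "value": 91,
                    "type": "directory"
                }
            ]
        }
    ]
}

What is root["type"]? "directory"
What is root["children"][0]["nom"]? "node_383"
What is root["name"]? "node_258"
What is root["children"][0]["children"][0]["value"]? 91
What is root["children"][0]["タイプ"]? "parent"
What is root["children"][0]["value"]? 67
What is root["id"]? 258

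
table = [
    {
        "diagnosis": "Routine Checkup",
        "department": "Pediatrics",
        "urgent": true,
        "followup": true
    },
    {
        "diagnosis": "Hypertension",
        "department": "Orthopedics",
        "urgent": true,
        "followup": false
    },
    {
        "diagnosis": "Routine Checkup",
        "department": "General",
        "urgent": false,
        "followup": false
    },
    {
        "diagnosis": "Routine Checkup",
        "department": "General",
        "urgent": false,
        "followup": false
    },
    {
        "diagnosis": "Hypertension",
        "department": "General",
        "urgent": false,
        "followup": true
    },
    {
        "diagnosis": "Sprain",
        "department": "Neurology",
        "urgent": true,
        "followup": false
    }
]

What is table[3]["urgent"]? False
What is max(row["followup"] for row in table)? True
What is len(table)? 6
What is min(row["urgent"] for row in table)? False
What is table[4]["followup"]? True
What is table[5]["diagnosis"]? "Sprain"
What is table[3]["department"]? "General"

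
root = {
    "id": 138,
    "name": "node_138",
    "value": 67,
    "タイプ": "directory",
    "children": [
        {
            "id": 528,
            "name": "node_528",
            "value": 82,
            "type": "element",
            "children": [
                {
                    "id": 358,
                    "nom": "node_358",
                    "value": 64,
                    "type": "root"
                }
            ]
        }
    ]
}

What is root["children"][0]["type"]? "element"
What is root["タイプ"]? "directory"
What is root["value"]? 67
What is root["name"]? "node_138"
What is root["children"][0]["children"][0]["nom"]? "node_358"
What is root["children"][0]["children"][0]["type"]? "root"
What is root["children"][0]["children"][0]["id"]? 358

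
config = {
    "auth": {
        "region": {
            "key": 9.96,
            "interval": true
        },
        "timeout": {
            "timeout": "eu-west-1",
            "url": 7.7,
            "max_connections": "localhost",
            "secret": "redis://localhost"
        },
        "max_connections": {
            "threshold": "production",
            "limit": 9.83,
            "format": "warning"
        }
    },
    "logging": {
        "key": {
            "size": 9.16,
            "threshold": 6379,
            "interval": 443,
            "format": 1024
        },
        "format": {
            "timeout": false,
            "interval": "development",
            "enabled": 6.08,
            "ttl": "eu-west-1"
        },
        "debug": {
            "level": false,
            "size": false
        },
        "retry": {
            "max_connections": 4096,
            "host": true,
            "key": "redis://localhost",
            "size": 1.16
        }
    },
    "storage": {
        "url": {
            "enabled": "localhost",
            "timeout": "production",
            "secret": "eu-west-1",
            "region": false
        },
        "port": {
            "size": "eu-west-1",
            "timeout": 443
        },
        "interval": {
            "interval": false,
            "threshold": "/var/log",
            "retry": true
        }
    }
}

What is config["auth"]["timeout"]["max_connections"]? "localhost"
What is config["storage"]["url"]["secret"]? "eu-west-1"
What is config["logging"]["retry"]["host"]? True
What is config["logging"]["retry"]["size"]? 1.16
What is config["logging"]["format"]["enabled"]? 6.08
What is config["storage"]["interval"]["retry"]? True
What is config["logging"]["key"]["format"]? 1024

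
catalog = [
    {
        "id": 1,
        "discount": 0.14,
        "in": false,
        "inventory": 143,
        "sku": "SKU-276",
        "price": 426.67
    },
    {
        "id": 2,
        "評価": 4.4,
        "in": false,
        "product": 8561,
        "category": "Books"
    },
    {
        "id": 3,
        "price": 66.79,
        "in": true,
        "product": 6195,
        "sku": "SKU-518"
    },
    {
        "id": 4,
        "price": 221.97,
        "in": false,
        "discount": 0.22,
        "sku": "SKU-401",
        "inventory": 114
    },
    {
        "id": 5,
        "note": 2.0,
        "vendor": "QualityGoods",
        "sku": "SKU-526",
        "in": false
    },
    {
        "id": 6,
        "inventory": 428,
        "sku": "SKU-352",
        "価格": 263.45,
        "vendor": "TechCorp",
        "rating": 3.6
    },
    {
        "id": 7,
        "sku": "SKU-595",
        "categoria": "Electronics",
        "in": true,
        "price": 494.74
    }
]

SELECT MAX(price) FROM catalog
494.74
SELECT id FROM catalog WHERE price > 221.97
[1, 7]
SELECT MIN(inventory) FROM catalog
114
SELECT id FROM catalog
[1, 2, 3, 4, 5, 6, 7]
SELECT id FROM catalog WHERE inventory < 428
[1, 4]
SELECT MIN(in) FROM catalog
False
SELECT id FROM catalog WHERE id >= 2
[2, 3, 4, 5, 6, 7]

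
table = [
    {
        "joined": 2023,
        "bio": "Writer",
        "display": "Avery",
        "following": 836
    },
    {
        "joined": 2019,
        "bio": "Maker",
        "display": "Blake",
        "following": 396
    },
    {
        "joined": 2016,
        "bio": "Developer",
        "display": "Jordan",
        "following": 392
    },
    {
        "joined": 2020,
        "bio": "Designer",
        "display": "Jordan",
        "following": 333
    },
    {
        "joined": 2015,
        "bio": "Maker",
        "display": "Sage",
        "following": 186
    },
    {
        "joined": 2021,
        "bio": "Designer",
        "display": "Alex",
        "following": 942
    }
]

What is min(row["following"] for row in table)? 186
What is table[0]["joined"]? 2023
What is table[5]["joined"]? 2021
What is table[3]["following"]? 333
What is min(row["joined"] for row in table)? 2015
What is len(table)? 6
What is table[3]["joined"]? 2020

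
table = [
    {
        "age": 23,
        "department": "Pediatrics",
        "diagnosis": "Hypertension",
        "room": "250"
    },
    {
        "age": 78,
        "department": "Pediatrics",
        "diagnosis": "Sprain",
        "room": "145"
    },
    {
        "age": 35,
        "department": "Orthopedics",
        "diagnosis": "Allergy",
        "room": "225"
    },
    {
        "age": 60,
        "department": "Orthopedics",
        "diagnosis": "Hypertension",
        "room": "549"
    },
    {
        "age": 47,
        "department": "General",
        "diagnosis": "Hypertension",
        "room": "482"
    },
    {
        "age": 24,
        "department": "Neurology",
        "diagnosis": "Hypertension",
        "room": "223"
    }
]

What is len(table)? 6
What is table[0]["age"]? 23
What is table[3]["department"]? "Orthopedics"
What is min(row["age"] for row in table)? 23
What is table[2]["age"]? 35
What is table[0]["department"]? "Pediatrics"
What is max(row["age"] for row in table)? 78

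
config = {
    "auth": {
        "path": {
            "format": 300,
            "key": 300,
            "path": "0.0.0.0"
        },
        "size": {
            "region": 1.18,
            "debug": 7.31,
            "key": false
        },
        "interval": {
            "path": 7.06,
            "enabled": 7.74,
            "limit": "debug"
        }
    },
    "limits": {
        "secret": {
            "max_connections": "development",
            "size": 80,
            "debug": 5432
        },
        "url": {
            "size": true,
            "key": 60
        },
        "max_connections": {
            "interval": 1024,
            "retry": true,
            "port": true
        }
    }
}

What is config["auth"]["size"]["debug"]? 7.31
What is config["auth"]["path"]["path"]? "0.0.0.0"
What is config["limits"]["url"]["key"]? 60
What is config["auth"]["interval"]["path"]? 7.06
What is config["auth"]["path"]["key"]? 300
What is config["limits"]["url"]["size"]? True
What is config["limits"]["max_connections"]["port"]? True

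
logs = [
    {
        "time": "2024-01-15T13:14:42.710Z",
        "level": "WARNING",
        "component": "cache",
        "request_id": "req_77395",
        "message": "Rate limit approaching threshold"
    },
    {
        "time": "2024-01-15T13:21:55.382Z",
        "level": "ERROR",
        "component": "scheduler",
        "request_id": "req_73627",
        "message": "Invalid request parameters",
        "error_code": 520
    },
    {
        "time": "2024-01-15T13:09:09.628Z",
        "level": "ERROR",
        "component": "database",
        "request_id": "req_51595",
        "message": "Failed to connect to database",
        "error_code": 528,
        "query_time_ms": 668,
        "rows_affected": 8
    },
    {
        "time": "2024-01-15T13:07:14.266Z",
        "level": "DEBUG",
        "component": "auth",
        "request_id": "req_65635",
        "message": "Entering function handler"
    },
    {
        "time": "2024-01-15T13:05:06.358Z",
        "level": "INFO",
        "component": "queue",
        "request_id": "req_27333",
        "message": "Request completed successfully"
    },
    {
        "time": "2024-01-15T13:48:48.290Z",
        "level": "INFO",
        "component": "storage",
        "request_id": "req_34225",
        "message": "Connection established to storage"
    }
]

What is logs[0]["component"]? "cache"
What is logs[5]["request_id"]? "req_34225"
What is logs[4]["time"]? "2024-01-15T13:05:06.358Z"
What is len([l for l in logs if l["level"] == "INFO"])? 2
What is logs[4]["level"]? "INFO"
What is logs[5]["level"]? "INFO"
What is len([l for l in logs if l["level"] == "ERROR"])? 2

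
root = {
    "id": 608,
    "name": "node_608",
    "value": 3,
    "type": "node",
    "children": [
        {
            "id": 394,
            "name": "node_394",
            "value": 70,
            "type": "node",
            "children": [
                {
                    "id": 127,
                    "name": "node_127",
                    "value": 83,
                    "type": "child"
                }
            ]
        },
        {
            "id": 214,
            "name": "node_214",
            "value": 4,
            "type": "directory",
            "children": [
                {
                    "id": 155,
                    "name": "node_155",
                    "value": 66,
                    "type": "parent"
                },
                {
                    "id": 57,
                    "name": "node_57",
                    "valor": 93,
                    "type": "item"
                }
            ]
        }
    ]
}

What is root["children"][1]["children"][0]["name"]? "node_155"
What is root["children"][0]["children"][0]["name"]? "node_127"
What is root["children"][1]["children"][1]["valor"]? 93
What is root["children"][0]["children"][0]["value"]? 83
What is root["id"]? 608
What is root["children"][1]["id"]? 214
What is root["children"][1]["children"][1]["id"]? 57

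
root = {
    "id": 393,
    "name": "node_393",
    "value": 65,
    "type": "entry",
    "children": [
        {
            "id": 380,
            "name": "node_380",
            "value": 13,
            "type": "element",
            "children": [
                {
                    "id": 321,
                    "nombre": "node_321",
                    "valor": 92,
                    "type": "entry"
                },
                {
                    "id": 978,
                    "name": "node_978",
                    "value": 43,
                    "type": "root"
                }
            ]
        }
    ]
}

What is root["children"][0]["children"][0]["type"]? "entry"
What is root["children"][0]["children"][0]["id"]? 321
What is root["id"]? 393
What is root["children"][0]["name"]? "node_380"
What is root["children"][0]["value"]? 13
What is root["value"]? 65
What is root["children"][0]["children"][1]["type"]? "root"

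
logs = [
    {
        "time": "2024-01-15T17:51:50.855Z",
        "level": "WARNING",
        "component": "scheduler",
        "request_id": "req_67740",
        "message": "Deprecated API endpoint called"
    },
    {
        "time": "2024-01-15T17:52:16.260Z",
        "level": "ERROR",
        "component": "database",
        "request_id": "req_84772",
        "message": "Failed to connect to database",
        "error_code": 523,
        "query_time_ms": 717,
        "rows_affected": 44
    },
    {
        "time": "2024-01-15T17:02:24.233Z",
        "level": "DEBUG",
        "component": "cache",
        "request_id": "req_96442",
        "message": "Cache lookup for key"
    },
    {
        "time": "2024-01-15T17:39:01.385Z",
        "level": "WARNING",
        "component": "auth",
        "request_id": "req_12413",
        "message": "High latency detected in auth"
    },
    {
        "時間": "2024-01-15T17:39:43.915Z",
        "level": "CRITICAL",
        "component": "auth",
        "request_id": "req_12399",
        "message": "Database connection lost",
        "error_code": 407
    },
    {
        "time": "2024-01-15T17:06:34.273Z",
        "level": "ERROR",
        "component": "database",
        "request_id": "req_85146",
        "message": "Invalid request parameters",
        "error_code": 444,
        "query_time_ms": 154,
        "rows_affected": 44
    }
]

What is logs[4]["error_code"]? 407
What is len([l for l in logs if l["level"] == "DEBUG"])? 1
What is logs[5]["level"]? "ERROR"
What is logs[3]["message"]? "High latency detected in auth"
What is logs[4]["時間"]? "2024-01-15T17:39:43.915Z"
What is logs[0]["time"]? "2024-01-15T17:51:50.855Z"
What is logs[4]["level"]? "CRITICAL"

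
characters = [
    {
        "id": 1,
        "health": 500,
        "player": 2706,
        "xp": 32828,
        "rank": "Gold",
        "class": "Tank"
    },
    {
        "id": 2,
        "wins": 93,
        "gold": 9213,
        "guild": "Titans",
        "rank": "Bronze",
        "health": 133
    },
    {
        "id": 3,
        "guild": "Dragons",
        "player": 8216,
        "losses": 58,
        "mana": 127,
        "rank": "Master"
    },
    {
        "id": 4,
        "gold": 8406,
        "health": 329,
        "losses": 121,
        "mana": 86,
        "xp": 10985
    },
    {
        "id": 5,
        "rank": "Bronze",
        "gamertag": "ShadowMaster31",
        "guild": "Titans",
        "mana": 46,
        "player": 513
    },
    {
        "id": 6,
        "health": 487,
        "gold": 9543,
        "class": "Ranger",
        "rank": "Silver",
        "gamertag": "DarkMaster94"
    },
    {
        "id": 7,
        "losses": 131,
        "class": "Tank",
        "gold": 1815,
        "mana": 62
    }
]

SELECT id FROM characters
[1, 2, 3, 4, 5, 6, 7]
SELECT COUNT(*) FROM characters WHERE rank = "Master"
1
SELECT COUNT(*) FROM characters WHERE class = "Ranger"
1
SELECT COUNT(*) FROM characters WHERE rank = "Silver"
1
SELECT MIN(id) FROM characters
1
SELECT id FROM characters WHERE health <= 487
[2, 4, 6]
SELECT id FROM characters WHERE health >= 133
[1, 2, 4, 6]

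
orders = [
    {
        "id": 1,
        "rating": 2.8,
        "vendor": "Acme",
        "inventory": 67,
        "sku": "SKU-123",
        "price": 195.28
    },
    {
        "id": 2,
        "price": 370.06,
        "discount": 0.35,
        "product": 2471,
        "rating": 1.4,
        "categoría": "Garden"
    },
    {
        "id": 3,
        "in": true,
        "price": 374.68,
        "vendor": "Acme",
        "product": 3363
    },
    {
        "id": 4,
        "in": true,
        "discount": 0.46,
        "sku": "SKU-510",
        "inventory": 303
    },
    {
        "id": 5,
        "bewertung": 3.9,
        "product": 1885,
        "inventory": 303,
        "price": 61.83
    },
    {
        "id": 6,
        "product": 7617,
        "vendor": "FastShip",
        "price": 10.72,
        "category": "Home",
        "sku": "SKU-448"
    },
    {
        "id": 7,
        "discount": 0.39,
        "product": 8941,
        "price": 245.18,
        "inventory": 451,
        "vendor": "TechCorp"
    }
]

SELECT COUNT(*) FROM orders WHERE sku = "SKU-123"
1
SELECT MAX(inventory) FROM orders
451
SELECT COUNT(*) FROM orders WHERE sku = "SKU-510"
1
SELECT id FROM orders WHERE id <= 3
[1, 2, 3]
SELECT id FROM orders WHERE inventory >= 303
[4, 5, 7]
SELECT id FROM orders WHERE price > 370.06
[3]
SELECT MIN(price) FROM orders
10.72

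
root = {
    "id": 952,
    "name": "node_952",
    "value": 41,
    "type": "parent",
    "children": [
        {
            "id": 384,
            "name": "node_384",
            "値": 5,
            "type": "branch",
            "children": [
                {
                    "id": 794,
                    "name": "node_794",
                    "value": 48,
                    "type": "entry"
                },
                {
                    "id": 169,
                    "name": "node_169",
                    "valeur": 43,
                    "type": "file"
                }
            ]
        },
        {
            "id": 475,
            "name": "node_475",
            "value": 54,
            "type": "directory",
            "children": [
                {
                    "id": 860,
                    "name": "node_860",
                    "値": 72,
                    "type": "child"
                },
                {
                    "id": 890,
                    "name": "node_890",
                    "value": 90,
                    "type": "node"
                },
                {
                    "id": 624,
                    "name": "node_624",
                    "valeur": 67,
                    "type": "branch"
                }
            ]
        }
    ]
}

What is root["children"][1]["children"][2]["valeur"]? 67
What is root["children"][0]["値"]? 5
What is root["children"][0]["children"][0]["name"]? "node_794"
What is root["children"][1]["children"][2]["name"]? "node_624"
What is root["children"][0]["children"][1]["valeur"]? 43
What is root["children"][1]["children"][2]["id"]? 624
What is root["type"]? "parent"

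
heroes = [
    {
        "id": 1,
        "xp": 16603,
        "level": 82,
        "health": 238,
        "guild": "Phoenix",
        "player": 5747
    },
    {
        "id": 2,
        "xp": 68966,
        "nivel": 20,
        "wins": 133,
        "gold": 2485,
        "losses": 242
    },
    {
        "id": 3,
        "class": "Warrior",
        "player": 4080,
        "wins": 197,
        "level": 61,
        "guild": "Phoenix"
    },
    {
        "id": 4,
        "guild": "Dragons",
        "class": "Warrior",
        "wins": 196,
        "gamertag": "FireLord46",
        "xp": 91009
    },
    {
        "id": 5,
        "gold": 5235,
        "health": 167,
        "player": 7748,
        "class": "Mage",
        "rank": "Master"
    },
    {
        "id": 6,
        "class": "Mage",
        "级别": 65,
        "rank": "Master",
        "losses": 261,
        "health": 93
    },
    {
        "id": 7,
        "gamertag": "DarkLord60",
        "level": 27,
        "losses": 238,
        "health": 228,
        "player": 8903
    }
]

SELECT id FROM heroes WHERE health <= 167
[5, 6]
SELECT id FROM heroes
[1, 2, 3, 4, 5, 6, 7]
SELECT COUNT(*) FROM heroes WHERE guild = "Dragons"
1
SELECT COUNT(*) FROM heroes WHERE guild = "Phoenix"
2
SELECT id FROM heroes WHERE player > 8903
[]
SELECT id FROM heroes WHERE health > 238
[]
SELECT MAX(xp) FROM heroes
91009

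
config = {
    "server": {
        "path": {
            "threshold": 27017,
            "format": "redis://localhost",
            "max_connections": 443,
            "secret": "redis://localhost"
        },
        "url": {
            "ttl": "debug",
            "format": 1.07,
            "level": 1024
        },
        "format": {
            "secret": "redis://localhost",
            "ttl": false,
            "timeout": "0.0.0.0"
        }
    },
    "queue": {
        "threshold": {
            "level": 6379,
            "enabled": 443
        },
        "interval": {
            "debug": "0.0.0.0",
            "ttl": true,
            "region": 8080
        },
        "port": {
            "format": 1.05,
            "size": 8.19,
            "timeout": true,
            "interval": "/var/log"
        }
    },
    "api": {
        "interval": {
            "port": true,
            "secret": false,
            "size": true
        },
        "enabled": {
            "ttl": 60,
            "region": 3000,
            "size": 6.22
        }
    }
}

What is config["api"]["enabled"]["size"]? 6.22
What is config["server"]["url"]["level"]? 1024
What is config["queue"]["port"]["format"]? 1.05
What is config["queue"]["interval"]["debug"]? "0.0.0.0"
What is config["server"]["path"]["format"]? "redis://localhost"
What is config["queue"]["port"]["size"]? 8.19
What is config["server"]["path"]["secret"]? "redis://localhost"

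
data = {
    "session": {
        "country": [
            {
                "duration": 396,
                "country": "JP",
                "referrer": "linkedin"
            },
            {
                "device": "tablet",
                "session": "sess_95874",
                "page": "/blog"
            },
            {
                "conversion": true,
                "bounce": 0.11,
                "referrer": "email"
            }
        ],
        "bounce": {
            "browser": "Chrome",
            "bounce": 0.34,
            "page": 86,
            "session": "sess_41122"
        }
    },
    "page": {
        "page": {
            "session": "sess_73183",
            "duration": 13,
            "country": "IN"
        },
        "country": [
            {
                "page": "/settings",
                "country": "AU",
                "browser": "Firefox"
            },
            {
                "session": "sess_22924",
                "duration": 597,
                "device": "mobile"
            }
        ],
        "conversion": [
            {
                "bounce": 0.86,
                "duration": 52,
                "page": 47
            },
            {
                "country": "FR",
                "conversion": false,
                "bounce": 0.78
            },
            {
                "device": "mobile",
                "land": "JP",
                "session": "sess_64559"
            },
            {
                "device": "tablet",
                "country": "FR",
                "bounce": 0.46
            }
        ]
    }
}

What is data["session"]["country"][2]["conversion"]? True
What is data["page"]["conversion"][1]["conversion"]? False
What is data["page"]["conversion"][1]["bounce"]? 0.78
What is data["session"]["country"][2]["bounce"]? 0.11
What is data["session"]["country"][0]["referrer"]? "linkedin"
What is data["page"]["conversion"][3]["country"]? "FR"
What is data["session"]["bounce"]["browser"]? "Chrome"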